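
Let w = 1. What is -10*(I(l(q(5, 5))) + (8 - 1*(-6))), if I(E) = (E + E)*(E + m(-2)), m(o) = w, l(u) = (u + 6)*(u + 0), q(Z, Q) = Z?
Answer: -61740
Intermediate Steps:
l(u) = u*(6 + u) (l(u) = (6 + u)*u = u*(6 + u))
m(o) = 1
I(E) = 2*E*(1 + E) (I(E) = (E + E)*(E + 1) = (2*E)*(1 + E) = 2*E*(1 + E))
-10*(I(l(q(5, 5))) + (8 - 1*(-6))) = -10*(2*(5*(6 + 5))*(1 + 5*(6 + 5)) + (8 - 1*(-6))) = -10*(2*(5*11)*(1 + 5*11) + (8 + 6)) = -10*(2*55*(1 + 55) + 14) = -10*(2*55*56 + 14) = -10*(6160 + 14) = -10*6174 = -61740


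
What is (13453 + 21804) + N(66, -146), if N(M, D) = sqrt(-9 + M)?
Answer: 35257 + sqrt(57) ≈ 35265.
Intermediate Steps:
(13453 + 21804) + N(66, -146) = (13453 + 21804) + sqrt(-9 + 66) = 35257 + sqrt(57)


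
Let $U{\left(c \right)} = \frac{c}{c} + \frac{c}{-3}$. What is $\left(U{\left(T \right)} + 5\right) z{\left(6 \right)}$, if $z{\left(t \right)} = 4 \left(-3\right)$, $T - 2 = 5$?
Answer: $-44$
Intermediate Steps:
$T = 7$ ($T = 2 + 5 = 7$)
$z{\left(t \right)} = -12$
$U{\left(c \right)} = 1 - \frac{c}{3}$ ($U{\left(c \right)} = 1 + c \left(- \frac{1}{3}\right) = 1 - \frac{c}{3}$)
$\left(U{\left(T \right)} + 5\right) z{\left(6 \right)} = \left(\left(1 - \frac{7}{3}\right) + 5\right) \left(-12\right) = \left(- \frac{4}{3} + 5\right) \left(-12\right) = \frac{11}{3} \left(-12\right) = -44$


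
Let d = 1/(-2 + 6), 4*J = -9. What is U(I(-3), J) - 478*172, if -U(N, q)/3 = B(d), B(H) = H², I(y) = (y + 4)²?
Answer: -1315459/16 ≈ -82216.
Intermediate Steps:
J = -9/4 (J = (¼)*(-9) = -9/4 ≈ -2.2500)
d = ¼ (d = 1/4 = ¼ ≈ 0.25000)
I(y) = (4 + y)²
U(N, q) = -3/16 (U(N, q) = -3*(¼)² = -3*1/16 = -3/16)
U(I(-3), J) - 478*172 = -3/16 - 478*172 = -3/16 - 82216 = -1315459/16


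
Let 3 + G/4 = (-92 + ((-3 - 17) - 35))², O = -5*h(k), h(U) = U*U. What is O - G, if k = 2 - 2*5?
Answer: -86744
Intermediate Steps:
k = -8 (k = 2 - 10 = -8)
h(U) = U²
O = -320 (O = -5*(-8)² = -5*64 = -320)
G = 86424 (G = -12 + 4*(-92 + ((-3 - 17) - 35))² = -12 + 4*(-92 + (-20 - 35))² = -12 + 4*(-92 - 55)² = -12 + 4*(-147)² = -12 + 4*21609 = -12 + 86436 = 86424)
O - G = -320 - 1*86424 = -320 - 86424 = -86744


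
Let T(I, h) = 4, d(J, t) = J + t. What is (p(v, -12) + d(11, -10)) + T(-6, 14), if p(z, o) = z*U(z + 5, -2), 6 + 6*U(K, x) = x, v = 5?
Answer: -5/3 ≈ -1.6667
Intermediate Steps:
U(K, x) = -1 + x/6
p(z, o) = -4*z/3 (p(z, o) = z*(-1 + (⅙)*(-2)) = z*(-1 - ⅓) = z*(-4/3) = -4*z/3)
(p(v, -12) + d(11, -10)) + T(-6, 14) = (-4/3*5 + (11 - 10)) + 4 = (-20/3 + 1) + 4 = -17/3 + 4 = -5/3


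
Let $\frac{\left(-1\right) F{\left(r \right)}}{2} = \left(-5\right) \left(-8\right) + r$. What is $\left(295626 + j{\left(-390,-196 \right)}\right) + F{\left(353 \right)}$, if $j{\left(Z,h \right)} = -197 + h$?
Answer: $294447$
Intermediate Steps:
$F{\left(r \right)} = -80 - 2 r$ ($F{\left(r \right)} = - 2 \left(\left(-5\right) \left(-8\right) + r\right) = - 2 \left(40 + r\right) = -80 - 2 r$)
$\left(295626 + j{\left(-390,-196 \right)}\right) + F{\left(353 \right)} = \left(295626 - 393\right) - 786 = 295233 - 786 = 294447$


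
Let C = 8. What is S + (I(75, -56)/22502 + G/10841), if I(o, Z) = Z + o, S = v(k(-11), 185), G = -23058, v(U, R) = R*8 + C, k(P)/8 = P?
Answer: 362470297679/243944182 ≈ 1485.9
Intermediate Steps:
k(P) = 8*P
v(U, R) = 8 + 8*R (v(U, R) = R*8 + 8 = 8*R + 8 = 8 + 8*R)
S = 1488 (S = 8 + 8*185 = 8 + 1480 = 1488)
S + (I(75, -56)/22502 + G/10841) = 1488 + ((-56 + 75)/22502 - 23058/10841) = 1488 + (19*(1/22502) - 23058*1/10841) = 1488 + (19/22502 - 23058/10841) = 1488 - 518645137/243944182 = 362470297679/243944182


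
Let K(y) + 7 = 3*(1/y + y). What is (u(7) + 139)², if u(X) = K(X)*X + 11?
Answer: 63001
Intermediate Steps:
K(y) = -7 + 3*y + 3/y (K(y) = -7 + 3*(1/y + y) = -7 + 3*(y + 1/y) = -7 + (3*y + 3/y) = -7 + 3*y + 3/y)
u(X) = 11 + X*(-7 + 3*X + 3/X) (u(X) = (-7 + 3*X + 3/X)*X + 11 = X*(-7 + 3*X + 3/X) + 11 = 11 + X*(-7 + 3*X + 3/X))
(u(7) + 139)² = ((14 + 7*(-7 + 3*7)) + 139)² = ((14 + 7*(-7 + 21)) + 139)² = ((14 + 7*14) + 139)² = ((14 + 98) + 139)² = (112 + 139)² = 251² = 63001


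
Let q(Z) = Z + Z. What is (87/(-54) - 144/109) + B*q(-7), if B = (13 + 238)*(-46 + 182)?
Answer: -937653401/1962 ≈ -4.7791e+5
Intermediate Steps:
q(Z) = 2*Z
B = 34136 (B = 251*136 = 34136)
(87/(-54) - 144/109) + B*q(-7) = (87/(-54) - 144/109) + 34136*(2*(-7)) = (87*(-1/54) - 144*1/109) + 34136*(-14) = (-29/18 - 144/109) - 477904 = -5753/1962 - 477904 = -937653401/1962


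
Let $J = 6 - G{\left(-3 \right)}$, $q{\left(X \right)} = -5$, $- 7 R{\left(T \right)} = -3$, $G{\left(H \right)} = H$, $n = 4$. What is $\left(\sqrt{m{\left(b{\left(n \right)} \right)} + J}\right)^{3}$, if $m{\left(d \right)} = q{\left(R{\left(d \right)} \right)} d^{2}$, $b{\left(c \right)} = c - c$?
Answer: $27$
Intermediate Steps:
$b{\left(c \right)} = 0$
$R{\left(T \right)} = \frac{3}{7}$ ($R{\left(T \right)} = \left(- \frac{1}{7}\right) \left(-3\right) = \frac{3}{7}$)
$J = 9$ ($J = 6 - -3 = 6 + 3 = 9$)
$m{\left(d \right)} = - 5 d^{2}$
$\left(\sqrt{m{\left(b{\left(n \right)} \right)} + J}\right)^{3} = \left(\sqrt{- 5 \cdot 0^{2} + 9}\right)^{3} = \left(\sqrt{\left(-5\right) 0 + 9}\right)^{3} = \left(\sqrt{0 + 9}\right)^{3} = \left(\sqrt{9}\right)^{3} = 3^{3} = 27$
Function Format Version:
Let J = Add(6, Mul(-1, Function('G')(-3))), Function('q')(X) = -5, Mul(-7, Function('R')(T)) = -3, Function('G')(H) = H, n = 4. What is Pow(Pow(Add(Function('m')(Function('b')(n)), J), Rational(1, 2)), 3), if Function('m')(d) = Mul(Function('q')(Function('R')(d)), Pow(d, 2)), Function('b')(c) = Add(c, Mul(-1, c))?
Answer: 27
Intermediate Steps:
Function('b')(c) = 0
Function('R')(T) = Rational(3, 7) (Function('R')(T) = Mul(Rational(-1, 7), -3) = Rational(3, 7))
J = 9 (J = Add(6, Mul(-1, -3)) = Add(6, 3) = 9)
Function('m')(d) = Mul(-5, Pow(d, 2))
Pow(Pow(Add(Function('m')(Function('b')(n)), J), Rational(1, 2)), 3) = Pow(Pow(Add(Mul(-5, Pow(0, 2)), 9), Rational(1, 2)), 3) = Pow(Pow(Add(Mul(-5, 0), 9), Rational(1, 2)), 3) = Pow(Pow(Add(0, 9), Rational(1, 2)), 3) = Pow(Pow(9, Rational(1, 2)), 3) = Pow(3, 3) = 27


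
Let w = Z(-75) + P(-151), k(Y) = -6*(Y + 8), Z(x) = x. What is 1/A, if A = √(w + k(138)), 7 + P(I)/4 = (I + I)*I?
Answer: √181429/181429 ≈ 0.0023477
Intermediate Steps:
k(Y) = -48 - 6*Y (k(Y) = -6*(8 + Y) = -48 - 6*Y)
P(I) = -28 + 8*I² (P(I) = -28 + 4*((I + I)*I) = -28 + 4*((2*I)*I) = -28 + 4*(2*I²) = -28 + 8*I²)
w = 182305 (w = -75 + (-28 + 8*(-151)²) = -75 + (-28 + 8*22801) = -75 + (-28 + 182408) = -75 + 182380 = 182305)
A = √181429 (A = √(182305 + (-48 - 6*138)) = √(182305 + (-48 - 828)) = √(182305 - 876) = √181429 ≈ 425.94)
1/A = 1/(√181429) = √181429/181429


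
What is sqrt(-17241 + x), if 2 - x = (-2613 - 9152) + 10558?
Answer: 4*I*sqrt(1002) ≈ 126.62*I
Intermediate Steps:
x = 1209 (x = 2 - ((-2613 - 9152) + 10558) = 2 - (-11765 + 10558) = 2 - 1*(-1207) = 2 + 1207 = 1209)
sqrt(-17241 + x) = sqrt(-17241 + 1209) = sqrt(-16032) = 4*I*sqrt(1002)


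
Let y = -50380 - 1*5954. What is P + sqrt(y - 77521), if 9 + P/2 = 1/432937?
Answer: -7792864/432937 + I*sqrt(133855) ≈ -18.0 + 365.86*I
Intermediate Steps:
y = -56334 (y = -50380 - 5954 = -56334)
P = -7792864/432937 (P = -18 + 2/432937 = -7792864/432937 ≈ -18.000)
P + sqrt(y - 77521) = -7792864/432937 + sqrt(-56334 - 77521) = -7792864/432937 + sqrt(-133855) = -7792864/432937 + I*sqrt(133855)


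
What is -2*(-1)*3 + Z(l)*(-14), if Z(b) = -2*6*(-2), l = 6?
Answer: -330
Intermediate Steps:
Z(b) = 24 (Z(b) = -12*(-2) = 24)
-2*(-1)*3 + Z(l)*(-14) = -2*(-1)*3 + 24*(-14) = 2*3 - 336 = 6 - 336 = -330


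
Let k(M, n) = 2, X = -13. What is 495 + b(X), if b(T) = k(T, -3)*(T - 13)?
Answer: 443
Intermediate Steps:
b(T) = -26 + 2*T (b(T) = 2*(T - 13) = 2*(-13 + T) = -26 + 2*T)
495 + b(X) = 495 + (-26 + 2*(-13)) = 495 + (-26 - 26) = 495 - 52 = 443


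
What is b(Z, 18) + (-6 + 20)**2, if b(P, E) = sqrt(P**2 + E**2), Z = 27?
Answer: 196 + 9*sqrt(13) ≈ 228.45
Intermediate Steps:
b(P, E) = sqrt(E**2 + P**2)
b(Z, 18) + (-6 + 20)**2 = sqrt(18**2 + 27**2) + (-6 + 20)**2 = sqrt(324 + 729) + 14**2 = sqrt(1053) + 196 = 9*sqrt(13) + 196 = 196 + 9*sqrt(13)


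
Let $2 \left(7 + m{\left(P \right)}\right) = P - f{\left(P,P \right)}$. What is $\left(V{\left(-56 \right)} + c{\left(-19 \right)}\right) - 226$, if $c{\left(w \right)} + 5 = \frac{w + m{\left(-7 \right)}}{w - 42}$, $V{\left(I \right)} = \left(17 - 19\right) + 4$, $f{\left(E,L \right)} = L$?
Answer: $- \frac{13943}{61} \approx -228.57$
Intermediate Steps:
$V{\left(I \right)} = 2$ ($V{\left(I \right)} = -2 + 4 = 2$)
$m{\left(P \right)} = -7$ ($m{\left(P \right)} = -7 + \frac{P - P}{2} = -7 + \frac{1}{2} \cdot 0 = -7 + 0 = -7$)
$c{\left(w \right)} = -5 + \frac{-7 + w}{-42 + w}$ ($c{\left(w \right)} = -5 + \frac{w - 7}{w - 42} = -5 + \frac{-7 + w}{-42 + w}$)
$\left(V{\left(-56 \right)} + c{\left(-19 \right)}\right) - 226 = \left(2 + \frac{203 - -76}{-42 - 19}\right) - 226 = \left(2 + \frac{203 + 76}{-61}\right) - 226 = \left(2 - \frac{279}{61}\right) - 226 = - \frac{157}{61} - 226 = - \frac{13943}{61}$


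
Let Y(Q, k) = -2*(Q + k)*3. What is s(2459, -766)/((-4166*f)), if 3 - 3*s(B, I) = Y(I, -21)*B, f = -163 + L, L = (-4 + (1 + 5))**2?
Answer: -1290155/220798 ≈ -5.8431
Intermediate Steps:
L = 4 (L = (-4 + 6)**2 = 2**2 = 4)
f = -159 (f = -163 + 4 = -159)
Y(Q, k) = -6*Q - 6*k (Y(Q, k) = (-2*Q - 2*k)*3 = -6*Q - 6*k)
s(B, I) = 1 - B*(126 - 6*I)/3 (s(B, I) = 1 - (-6*I - 6*(-21))*B/3 = 1 - (-6*I + 126)*B/3 = 1 - (126 - 6*I)*B/3 = 1 - B*(126 - 6*I)/3)
s(2459, -766)/((-4166*f)) = (1 + 2*2459*(-21 - 766))/((-4166*(-159))) = (1 + 2*2459*(-787))/662394 = (1 - 3870466)*(1/662394) = -3870465*1/662394 = -1290155/220798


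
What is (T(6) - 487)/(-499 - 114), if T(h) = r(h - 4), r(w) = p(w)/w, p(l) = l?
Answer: 486/613 ≈ 0.79282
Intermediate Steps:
r(w) = 1 (r(w) = w/w = 1)
T(h) = 1
(T(6) - 487)/(-499 - 114) = (1 - 487)/(-499 - 114) = -486/(-613) = -486*(-1/613) = 486/613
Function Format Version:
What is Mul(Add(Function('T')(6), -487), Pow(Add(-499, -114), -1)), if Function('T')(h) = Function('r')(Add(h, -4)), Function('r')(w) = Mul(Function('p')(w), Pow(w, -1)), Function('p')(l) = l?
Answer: Rational(486, 613) ≈ 0.79282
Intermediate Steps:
Function('r')(w) = 1 (Function('r')(w) = Mul(w, Pow(w, -1)) = 1)
Function('T')(h) = 1
Mul(Add(Function('T')(6), -487), Pow(Add(-499, -114), -1)) = Mul(Add(1, -487), Pow(Add(-499, -114), -1)) = Mul(-486, Pow(-613, -1)) = Mul(-486, Rational(-1, 613)) = Rational(486, 613)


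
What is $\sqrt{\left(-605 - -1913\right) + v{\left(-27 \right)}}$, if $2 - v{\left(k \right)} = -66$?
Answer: $4 \sqrt{86} \approx 37.094$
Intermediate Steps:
$v{\left(k \right)} = 68$ ($v{\left(k \right)} = 2 - -66 = 2 + 66 = 68$)
$\sqrt{\left(-605 - -1913\right) + v{\left(-27 \right)}} = \sqrt{\left(-605 - -1913\right) + 68} = \sqrt{\left(-605 + 1913\right) + 68} = \sqrt{1308 + 68} = \sqrt{1376} = 4 \sqrt{86}$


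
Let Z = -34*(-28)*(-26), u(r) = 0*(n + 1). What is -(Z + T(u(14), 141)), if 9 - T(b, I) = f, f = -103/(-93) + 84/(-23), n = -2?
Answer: 52919834/2139 ≈ 24740.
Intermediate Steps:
u(r) = 0 (u(r) = 0*(-2 + 1) = 0*(-1) = 0)
f = -5443/2139 (f = -103*(-1/93) + 84*(-1/23) = 103/93 - 84/23 = -5443/2139 ≈ -2.5446)
T(b, I) = 24694/2139 (T(b, I) = 9 - 1*(-5443/2139) = 9 + 5443/2139 = 24694/2139)
Z = -24752 (Z = 952*(-26) = -24752)
-(Z + T(u(14), 141)) = -(-24752 + 24694/2139) = -1*(-52919834/2139) = 52919834/2139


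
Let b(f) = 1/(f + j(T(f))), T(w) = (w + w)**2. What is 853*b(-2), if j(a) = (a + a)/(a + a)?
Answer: -853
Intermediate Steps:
T(w) = 4*w**2 (T(w) = (2*w)**2 = 4*w**2)
j(a) = 1 (j(a) = (2*a)/((2*a)) = (2*a)*(1/(2*a)) = 1)
b(f) = 1/(1 + f) (b(f) = 1/(f + 1) = 1/(1 + f))
853*b(-2) = 853/(1 - 2) = 853/(-1) = 853*(-1) = -853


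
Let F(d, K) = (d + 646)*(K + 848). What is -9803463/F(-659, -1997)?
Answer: -3267821/4979 ≈ -656.32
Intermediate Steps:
F(d, K) = (646 + d)*(848 + K)
-9803463/F(-659, -1997) = -9803463/(547808 + 646*(-1997) + 848*(-659) - 1997*(-659)) = -9803463/(547808 - 1290062 - 558832 + 1316023) = -9803463/14937 = -9803463*1/14937 = -3267821/4979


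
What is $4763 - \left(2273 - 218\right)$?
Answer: $2708$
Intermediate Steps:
$4763 - \left(2273 - 218\right) = 4763 - 2055 = 2708$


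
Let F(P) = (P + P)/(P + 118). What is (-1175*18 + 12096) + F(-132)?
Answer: -63246/7 ≈ -9035.1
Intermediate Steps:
F(P) = 2*P/(118 + P) (F(P) = (2*P)/(118 + P) = 2*P/(118 + P))
(-1175*18 + 12096) + F(-132) = (-1175*18 + 12096) + 2*(-132)/(118 - 132) = (-21150 + 12096) + 2*(-132)/(-14) = -9054 + 2*(-132)*(-1/14) = -9054 + 132/7 = -63246/7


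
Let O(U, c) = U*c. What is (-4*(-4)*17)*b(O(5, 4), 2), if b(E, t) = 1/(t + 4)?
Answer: 136/3 ≈ 45.333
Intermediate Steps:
b(E, t) = 1/(4 + t)
(-4*(-4)*17)*b(O(5, 4), 2) = (-4*(-4)*17)/(4 + 2) = (16*17)/6 = 272*(1/6) = 136/3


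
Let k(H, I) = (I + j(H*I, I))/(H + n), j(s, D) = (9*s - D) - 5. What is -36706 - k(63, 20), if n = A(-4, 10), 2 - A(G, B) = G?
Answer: -2544049/69 ≈ -36870.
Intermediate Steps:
A(G, B) = 2 - G
j(s, D) = -5 - D + 9*s (j(s, D) = (-D + 9*s) - 5 = -5 - D + 9*s)
n = 6 (n = 2 - 1*(-4) = 2 + 4 = 6)
k(H, I) = (-5 + 9*H*I)/(6 + H) (k(H, I) = (I + (-5 - I + 9*(H*I)))/(H + 6) = (I + (-5 - I + 9*H*I))/(6 + H) = (-5 + 9*H*I)/(6 + H))
-36706 - k(63, 20) = -36706 - (-5 + 9*63*20)/(6 + 63) = -36706 - (-5 + 11340)/69 = -36706 - 11335/69 = -2544049/69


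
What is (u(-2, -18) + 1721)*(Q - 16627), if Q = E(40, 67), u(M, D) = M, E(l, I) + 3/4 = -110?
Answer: -115088769/4 ≈ -2.8772e+7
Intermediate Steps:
E(l, I) = -443/4 (E(l, I) = -¾ - 110 = -443/4)
Q = -443/4 ≈ -110.75
(u(-2, -18) + 1721)*(Q - 16627) = (-2 + 1721)*(-443/4 - 16627) = 1719*(-66951/4) = -115088769/4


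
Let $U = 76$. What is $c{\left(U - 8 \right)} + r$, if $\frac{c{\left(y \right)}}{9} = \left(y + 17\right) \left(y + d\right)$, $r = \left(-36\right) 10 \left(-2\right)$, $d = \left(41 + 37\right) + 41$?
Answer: $143775$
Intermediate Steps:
$d = 119$ ($d = 78 + 41 = 119$)
$r = 720$ ($r = \left(-360\right) \left(-2\right) = 720$)
$c{\left(y \right)} = 9 \left(17 + y\right) \left(119 + y\right)$ ($c{\left(y \right)} = 9 \left(y + 17\right) \left(y + 119\right) = 9 \left(17 + y\right) \left(119 + y\right)$)
$c{\left(U - 8 \right)} + r = \left(18207 + 9 \left(76 - 8\right)^{2} + 1224 \left(76 - 8\right)\right) + 720 = \left(18207 + 9 \cdot 68^{2} + 1224 \cdot 68\right) + 720 = \left(18207 + 9 \cdot 4624 + 83232\right) + 720 = \left(18207 + 41616 + 83232\right) + 720 = 143055 + 720 = 143775$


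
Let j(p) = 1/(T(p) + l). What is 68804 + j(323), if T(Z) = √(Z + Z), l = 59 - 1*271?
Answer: 1523939690/22149 - √646/44298 ≈ 68804.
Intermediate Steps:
l = -212 (l = 59 - 271 = -212)
T(Z) = √2*√Z (T(Z) = √(2*Z) = √2*√Z)
j(p) = 1/(-212 + √2*√p) (j(p) = 1/(√2*√p - 212) = 1/(-212 + √2*√p))
68804 + j(323) = 68804 + 1/(-212 + √2*√323) = 68804 + 1/(-212 + √646)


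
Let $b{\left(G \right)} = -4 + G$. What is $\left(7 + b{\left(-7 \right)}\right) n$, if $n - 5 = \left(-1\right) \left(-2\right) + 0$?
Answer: $-28$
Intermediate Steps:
$n = 7$ ($n = 5 + \left(\left(-1\right) \left(-2\right) + 0\right) = 5 + \left(2 + 0\right) = 5 + 2 = 7$)
$\left(7 + b{\left(-7 \right)}\right) n = \left(7 - 11\right) 7 = \left(-4\right) 7 = -28$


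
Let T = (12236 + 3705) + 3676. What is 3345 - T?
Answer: -16272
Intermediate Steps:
T = 19617 (T = 15941 + 3676 = 19617)
3345 - T = 3345 - 1*19617 = 3345 - 19617 = -16272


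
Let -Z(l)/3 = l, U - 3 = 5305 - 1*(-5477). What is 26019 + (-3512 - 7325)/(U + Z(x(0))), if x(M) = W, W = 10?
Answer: 279823508/10755 ≈ 26018.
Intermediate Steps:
x(M) = 10
U = 10785 (U = 3 + (5305 - 1*(-5477)) = 3 + (5305 + 5477) = 3 + 10782 = 10785)
Z(l) = -3*l
26019 + (-3512 - 7325)/(U + Z(x(0))) = 26019 + (-3512 - 7325)/(10785 - 3*10) = 26019 - 10837/(10785 - 30) = 26019 - 10837/10755 = 279823508/10755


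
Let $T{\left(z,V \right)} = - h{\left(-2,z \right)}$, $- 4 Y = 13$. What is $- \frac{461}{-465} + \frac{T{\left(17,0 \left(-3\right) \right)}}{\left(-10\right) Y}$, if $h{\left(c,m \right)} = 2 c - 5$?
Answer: $\frac{7667}{6045} \approx 1.2683$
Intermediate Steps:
$Y = - \frac{13}{4}$ ($Y = \left(- \frac{1}{4}\right) 13 = - \frac{13}{4} \approx -3.25$)
$h{\left(c,m \right)} = -5 + 2 c$
$T{\left(z,V \right)} = 9$ ($T{\left(z,V \right)} = - (-5 + 2 \left(-2\right)) = - (-5 - 4) = \left(-1\right) \left(-9\right) = 9$)
$- \frac{461}{-465} + \frac{T{\left(17,0 \left(-3\right) \right)}}{\left(-10\right) Y} = - \frac{461}{-465} + \frac{9}{\left(-10\right) \left(- \frac{13}{4}\right)} = \left(-461\right) \left(- \frac{1}{465}\right) + \frac{9}{\frac{65}{2}} = \frac{461}{465} + 9 \cdot \frac{2}{65} = \frac{461}{465} + \frac{18}{65} = \frac{7667}{6045}$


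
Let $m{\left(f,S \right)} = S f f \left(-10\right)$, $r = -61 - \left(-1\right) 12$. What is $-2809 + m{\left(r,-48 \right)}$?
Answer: $1149671$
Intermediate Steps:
$r = -49$ ($r = -61 - -12 = -61 + 12 = -49$)
$m{\left(f,S \right)} = - 10 S f^{2}$ ($m{\left(f,S \right)} = S f^{2} \left(-10\right) = - 10 S f^{2}$)
$-2809 + m{\left(r,-48 \right)} = -2809 - - 480 \left(-49\right)^{2} = -2809 - \left(-480\right) 2401 = -2809 + 1152480 = 1149671$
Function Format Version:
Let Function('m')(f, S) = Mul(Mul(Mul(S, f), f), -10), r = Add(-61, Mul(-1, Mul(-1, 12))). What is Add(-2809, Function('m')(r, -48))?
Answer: 1149671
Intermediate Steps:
r = -49 (r = Add(-61, Mul(-1, -12)) = Add(-61, 12) = -49)
Function('m')(f, S) = Mul(-10, S, Pow(f, 2)) (Function('m')(f, S) = Mul(Mul(S, Pow(f, 2)), -10) = Mul(-10, S, Pow(f, 2)))
Add(-2809, Function('m')(r, -48)) = Add(-2809, Mul(-10, -48, Pow(-49, 2))) = Add(-2809, Mul(-10, -48, 2401)) = Add(-2809, 1152480) = 1149671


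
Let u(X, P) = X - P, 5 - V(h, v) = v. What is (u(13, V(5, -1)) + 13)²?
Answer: 400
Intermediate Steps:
V(h, v) = 5 - v
(u(13, V(5, -1)) + 13)² = ((13 - (5 - 1*(-1))) + 13)² = ((13 - (5 + 1)) + 13)² = ((13 - 1*6) + 13)² = ((13 - 6) + 13)² = (7 + 13)² = 20² = 400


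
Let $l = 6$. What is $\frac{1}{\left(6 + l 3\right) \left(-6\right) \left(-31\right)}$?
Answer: $\frac{1}{4464} \approx 0.00022401$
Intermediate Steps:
$\frac{1}{\left(6 + l 3\right) \left(-6\right) \left(-31\right)} = \frac{1}{\left(6 + 6 \cdot 3\right) \left(-6\right) \left(-31\right)} = \frac{1}{\left(6 + 18\right) \left(-6\right) \left(-31\right)} = \frac{1}{24 \left(-6\right) \left(-31\right)} = \frac{1}{\left(-144\right) \left(-31\right)} = \frac{1}{4464}$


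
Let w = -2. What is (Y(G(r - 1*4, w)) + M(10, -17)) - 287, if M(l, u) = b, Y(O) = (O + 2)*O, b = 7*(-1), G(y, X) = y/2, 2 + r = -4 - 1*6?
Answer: -246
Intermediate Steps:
r = -12 (r = -2 + (-4 - 1*6) = -2 + (-4 - 6) = -2 - 10 = -12)
G(y, X) = y/2 (G(y, X) = y*(½) = y/2)
b = -7
Y(O) = O*(2 + O) (Y(O) = (2 + O)*O = O*(2 + O))
M(l, u) = -7
(Y(G(r - 1*4, w)) + M(10, -17)) - 287 = (((-12 - 1*4)/2)*(2 + (-12 - 1*4)/2) - 7) - 287 = (((-12 - 4)/2)*(2 + (-12 - 4)/2) - 7) - 287 = (((½)*(-16))*(2 + (½)*(-16)) - 7) - 287 = (-8*(2 - 8) - 7) - 287 = (-8*(-6) - 7) - 287 = (48 - 7) - 287 = 41 - 287 = -246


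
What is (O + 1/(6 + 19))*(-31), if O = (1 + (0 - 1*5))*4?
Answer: 12369/25 ≈ 494.76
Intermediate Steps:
O = -16 (O = (1 + (0 - 5))*4 = (1 - 5)*4 = -4*4 = -16)
(O + 1/(6 + 19))*(-31) = (-16 + 1/(6 + 19))*(-31) = (-16 + 1/25)*(-31) = -399/25*(-31) = 12369/25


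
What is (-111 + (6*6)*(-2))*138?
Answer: -25254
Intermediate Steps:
(-111 + (6*6)*(-2))*138 = (-111 + 36*(-2))*138 = (-111 - 72)*138 = -183*138 = -25254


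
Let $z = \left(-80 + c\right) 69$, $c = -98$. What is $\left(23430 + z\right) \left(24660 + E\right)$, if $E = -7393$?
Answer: $192492516$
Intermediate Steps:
$z = -12282$ ($z = \left(-80 - 98\right) 69 = \left(-178\right) 69 = -12282$)
$\left(23430 + z\right) \left(24660 + E\right) = \left(23430 - 12282\right) \left(24660 - 7393\right) = 11148 \cdot 17267 = 192492516$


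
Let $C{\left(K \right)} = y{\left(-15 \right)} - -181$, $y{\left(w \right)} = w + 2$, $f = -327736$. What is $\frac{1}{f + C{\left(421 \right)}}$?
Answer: $- \frac{1}{327568} \approx -3.0528 \cdot 10^{-6}$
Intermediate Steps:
$y{\left(w \right)} = 2 + w$
$C{\left(K \right)} = 168$ ($C{\left(K \right)} = \left(2 - 15\right) - -181 = -13 + 181 = 168$)
$\frac{1}{f + C{\left(421 \right)}} = \frac{1}{-327736 + 168} = \frac{1}{-327568} = - \frac{1}{327568}$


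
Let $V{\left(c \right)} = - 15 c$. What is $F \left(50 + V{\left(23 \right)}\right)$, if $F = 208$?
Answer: $-61360$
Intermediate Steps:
$F \left(50 + V{\left(23 \right)}\right) = 208 \left(50 - 345\right) = 208 \left(-295\right) = -61360$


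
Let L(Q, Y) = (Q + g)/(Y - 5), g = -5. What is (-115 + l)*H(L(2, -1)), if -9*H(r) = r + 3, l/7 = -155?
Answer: 1400/3 ≈ 466.67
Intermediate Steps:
l = -1085 (l = 7*(-155) = -1085)
L(Q, Y) = (-5 + Q)/(-5 + Y) (L(Q, Y) = (Q - 5)/(Y - 5) = (-5 + Q)/(-5 + Y))
H(r) = -⅓ - r/9 (H(r) = -(r + 3)/9 = -(3 + r)/9 = -⅓ - r/9)
(-115 + l)*H(L(2, -1)) = (-115 - 1085)*(-⅓ - (-5 + 2)/(9*(-5 - 1))) = -1200*(-⅓ - (-3)/(9*(-6))) = -1200*(-⅓ - (-1)*(-3)/54) = -1200*(-⅓ - ⅑*½) = -1200*(-⅓ - 1/18) = -1200*(-7/18) = 1400/3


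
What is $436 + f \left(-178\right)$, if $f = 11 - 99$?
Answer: $16100$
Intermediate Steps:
$f = -88$ ($f = 11 - 99 = -88$)
$436 + f \left(-178\right) = 436 - -15664 = 436 + 15664 = 16100$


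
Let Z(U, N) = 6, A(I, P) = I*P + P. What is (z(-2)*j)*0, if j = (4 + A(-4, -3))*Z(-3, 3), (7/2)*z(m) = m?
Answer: 0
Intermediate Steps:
A(I, P) = P + I*P
z(m) = 2*m/7
j = 78 (j = (4 - 3*(1 - 4))*6 = (4 - 3*(-3))*6 = (4 + 9)*6 = 13*6 = 78)
(z(-2)*j)*0 = (((2/7)*(-2))*78)*0 = -4/7*78*0 = -312/7*0 = 0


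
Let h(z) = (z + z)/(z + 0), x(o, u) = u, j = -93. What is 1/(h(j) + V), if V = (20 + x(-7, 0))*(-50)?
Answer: -1/998 ≈ -0.0010020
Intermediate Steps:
V = -1000 (V = (20 + 0)*(-50) = 20*(-50) = -1000)
h(z) = 2 (h(z) = (2*z)/z = 2)
1/(h(j) + V) = 1/(2 - 1000) = 1/(-998) = -1/998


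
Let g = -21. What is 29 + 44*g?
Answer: -895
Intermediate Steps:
29 + 44*g = 29 + 44*(-21) = 29 - 924 = -895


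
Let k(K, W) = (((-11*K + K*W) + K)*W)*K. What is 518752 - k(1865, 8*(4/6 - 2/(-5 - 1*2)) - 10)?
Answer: -44988155368/441 ≈ -1.0201e+8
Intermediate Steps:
k(K, W) = K*W*(-10*K + K*W) (k(K, W) = ((-10*K + K*W)*W)*K = (W*(-10*K + K*W))*K = K*W*(-10*K + K*W))
518752 - k(1865, 8*(4/6 - 2/(-5 - 1*2)) - 10) = 518752 - (8*(4/6 - 2/(-5 - 1*2)) - 10)*1865²*(-10 + (8*(4/6 - 2/(-5 - 1*2)) - 10)) = 518752 - (8*(4*(⅙) - 2/(-5 - 2)) - 10)*3478225*(-10 + (8*(4*(⅙) - 2/(-5 - 2)) - 10)) = 518752 - (8*(⅔ - 2/(-7)) - 10)*3478225*(-10 + (8*(⅔ - 2/(-7)) - 10)) = 518752 - (8*(⅔ - 2*(-⅐)) - 10)*3478225*(-10 + (8*(⅔ - 2*(-⅐)) - 10)) = 518752 - (8*(⅔ + 2/7) - 10)*3478225*(-10 + (8*(⅔ + 2/7) - 10)) = 518752 - (8*(20/21) - 10)*3478225*(-10 + (8*(20/21) - 10)) = 518752 - (160/21 - 10)*3478225*(-10 + (160/21 - 10)) = 518752 - (-50)*3478225*(-10 - 50/21)/21 = 518752 - (-50)*3478225*(-260)/(21*21) = 518752 - 1*45216925000/441 = 518752 - 45216925000/441 = -44988155368/441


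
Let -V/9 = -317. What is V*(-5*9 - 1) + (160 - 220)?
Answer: -131298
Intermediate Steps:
V = 2853 (V = -9*(-317) = 2853)
V*(-5*9 - 1) + (160 - 220) = 2853*(-5*9 - 1) + (160 - 220) = 2853*(-45 - 1) - 60 = 2853*(-46) - 60 = -131238 - 60 = -131298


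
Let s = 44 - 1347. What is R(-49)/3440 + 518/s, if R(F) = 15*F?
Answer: -547925/896464 ≈ -0.61121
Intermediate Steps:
s = -1303
R(-49)/3440 + 518/s = (15*(-49))/3440 + 518/(-1303) = -735*1/3440 + 518*(-1/1303) = -147/688 - 518/1303 = -547925/896464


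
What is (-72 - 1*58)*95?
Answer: -12350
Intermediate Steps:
(-72 - 1*58)*95 = (-72 - 58)*95 = -130*95 = -12350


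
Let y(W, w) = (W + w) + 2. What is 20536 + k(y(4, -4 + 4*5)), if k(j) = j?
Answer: 20558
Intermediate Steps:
y(W, w) = 2 + W + w
20536 + k(y(4, -4 + 4*5)) = 20536 + (2 + 4 + (-4 + 4*5)) = 20536 + (2 + 4 + (-4 + 20)) = 20536 + (2 + 4 + 16) = 20536 + 22 = 20558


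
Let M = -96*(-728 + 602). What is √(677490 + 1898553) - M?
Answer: -12096 + 9*√31803 ≈ -10491.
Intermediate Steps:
M = 12096 (M = -96*(-126) = 12096)
√(677490 + 1898553) - M = √(677490 + 1898553) - 1*12096 = √2576043 - 12096 = 9*√31803 - 12096 = -12096 + 9*√31803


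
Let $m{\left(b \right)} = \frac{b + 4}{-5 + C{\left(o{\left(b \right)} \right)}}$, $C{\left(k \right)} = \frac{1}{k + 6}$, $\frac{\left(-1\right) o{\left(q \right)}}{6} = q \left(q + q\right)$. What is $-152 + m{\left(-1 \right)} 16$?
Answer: $- \frac{5000}{31} \approx -161.29$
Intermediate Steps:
$o{\left(q \right)} = - 12 q^{2}$ ($o{\left(q \right)} = - 6 q \left(q + q\right) = - 6 q 2 q = - 6 \cdot 2 q^{2} = - 12 q^{2}$)
$C{\left(k \right)} = \frac{1}{6 + k}$
$m{\left(b \right)} = \frac{4 + b}{-5 + \frac{1}{6 - 12 b^{2}}}$ ($m{\left(b \right)} = \frac{b + 4}{-5 + \frac{1}{6 - 12 b^{2}}} = \frac{4 + b}{-5 + \frac{1}{6 - 12 b^{2}}}$)
$-152 + m{\left(-1 \right)} 16 = -152 + - \frac{6 \left(-1 + 2 \left(-1\right)^{2}\right) \left(4 - 1\right)}{-29 + 60 \left(-1\right)^{2}} \cdot 16 = -152 + \left(-6\right) \frac{1}{-29 + 60 \cdot 1} \left(-1 + 2 \cdot 1\right) 3 \cdot 16 = -152 + \left(-6\right) \frac{1}{-29 + 60} \left(-1 + 2\right) 3 \cdot 16 = -152 + \left(-6\right) \frac{1}{31} \cdot 1 \cdot 3 \cdot 16 = -152 - \frac{288}{31} = - \frac{5000}{31}$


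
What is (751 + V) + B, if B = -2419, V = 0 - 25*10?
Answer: -1918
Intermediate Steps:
V = -250 (V = 0 - 250 = -250)
(751 + V) + B = (751 - 250) - 2419 = 501 - 2419 = -1918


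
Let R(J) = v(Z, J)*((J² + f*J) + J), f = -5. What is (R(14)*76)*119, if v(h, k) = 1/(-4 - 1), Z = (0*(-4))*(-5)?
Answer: -253232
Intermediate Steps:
Z = 0 (Z = 0*(-5) = 0)
v(h, k) = -⅕ (v(h, k) = 1/(-5) = -⅕)
R(J) = -J²/5 + 4*J/5 (R(J) = -((J² - 5*J) + J)/5 = -(J² - 4*J)/5 = -J²/5 + 4*J/5)
(R(14)*76)*119 = (((⅕)*14*(4 - 1*14))*76)*119 = (((⅕)*14*(4 - 14))*76)*119 = (((⅕)*14*(-10))*76)*119 = -28*76*119 = -2128*119 = -253232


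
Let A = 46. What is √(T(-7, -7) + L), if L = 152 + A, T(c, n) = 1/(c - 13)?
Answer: √19795/10 ≈ 14.069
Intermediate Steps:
T(c, n) = 1/(-13 + c)
L = 198 (L = 152 + 46 = 198)
√(T(-7, -7) + L) = √(1/(-13 - 7) + 198) = √(1/(-20) + 198) = √(-1/20 + 198) = √(3959/20) = √19795/10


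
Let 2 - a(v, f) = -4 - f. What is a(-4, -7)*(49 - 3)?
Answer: -46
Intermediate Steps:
a(v, f) = 6 + f (a(v, f) = 2 - (-4 - f) = 2 + (4 + f) = 6 + f)
a(-4, -7)*(49 - 3) = (6 - 7)*(49 - 3) = -1*46 = -46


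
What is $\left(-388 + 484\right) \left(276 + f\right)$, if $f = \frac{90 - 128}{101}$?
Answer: $\frac{2672448}{101} \approx 26460.0$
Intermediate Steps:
$f = - \frac{38}{101}$ ($f = \left(-38\right) \frac{1}{101} = - \frac{38}{101} \approx -0.37624$)
$\left(-388 + 484\right) \left(276 + f\right) = \left(-388 + 484\right) \left(276 - \frac{38}{101}\right) = 96 \cdot \frac{27838}{101} = \frac{2672448}{101}$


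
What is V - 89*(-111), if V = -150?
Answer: 9729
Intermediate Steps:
V - 89*(-111) = -150 - 89*(-111) = -150 + 9879 = 9729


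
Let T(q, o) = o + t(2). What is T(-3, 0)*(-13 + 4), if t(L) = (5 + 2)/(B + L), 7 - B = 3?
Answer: -21/2 ≈ -10.500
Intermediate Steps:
B = 4 (B = 7 - 1*3 = 7 - 3 = 4)
t(L) = 7/(4 + L) (t(L) = (5 + 2)/(4 + L) = 7/(4 + L))
T(q, o) = 7/6 + o (T(q, o) = o + 7/(4 + 2) = o + 7/6 = 7/6 + o)
T(-3, 0)*(-13 + 4) = (7/6 + 0)*(-13 + 4) = (7/6)*(-9) = -21/2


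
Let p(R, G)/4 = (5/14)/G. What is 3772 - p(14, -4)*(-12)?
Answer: 26374/7 ≈ 3767.7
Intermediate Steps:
p(R, G) = 10/(7*G) (p(R, G) = 4*((5/14)/G) = 4*((5*(1/14))/G) = 4*(5/(14*G)) = 10/(7*G))
3772 - p(14, -4)*(-12) = 3772 - (10/7)/(-4)*(-12) = 3772 - (10/7)*(-1/4)*(-12) = 3772 - (-5)*(-12)/14 = 3772 - 1*30/7 = 3772 - 30/7 = 26374/7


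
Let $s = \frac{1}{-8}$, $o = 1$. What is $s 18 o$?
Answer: $- \frac{9}{4} \approx -2.25$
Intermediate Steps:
$s = - \frac{1}{8} \approx -0.125$
$s 18 o = \left(- \frac{1}{8}\right) 18 \cdot 1 = \left(- \frac{9}{4}\right) 1 = - \frac{9}{4}$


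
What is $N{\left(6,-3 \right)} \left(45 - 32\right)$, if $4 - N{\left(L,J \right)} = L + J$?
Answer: $13$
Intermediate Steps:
$N{\left(L,J \right)} = 4 - J - L$ ($N{\left(L,J \right)} = 4 - \left(L + J\right) = 4 - \left(J + L\right) = 4 - J - L$)
$N{\left(6,-3 \right)} \left(45 - 32\right) = \left(4 - -3 - 6\right) \left(45 - 32\right) = \left(4 + 3 - 6\right) 13 = 1 \cdot 13 = 13$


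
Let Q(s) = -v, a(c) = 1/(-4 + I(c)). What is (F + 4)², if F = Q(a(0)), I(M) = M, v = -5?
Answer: 81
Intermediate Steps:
a(c) = 1/(-4 + c)
Q(s) = 5 (Q(s) = -1*(-5) = 5)
F = 5
(F + 4)² = (5 + 4)² = 9² = 81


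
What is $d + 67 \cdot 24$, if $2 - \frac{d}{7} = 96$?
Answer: $950$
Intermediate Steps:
$d = -658$ ($d = 14 - 672 = -658$)
$d + 67 \cdot 24 = -658 + 67 \cdot 24 = -658 + 1608 = 950$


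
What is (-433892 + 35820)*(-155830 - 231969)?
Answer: 154371923528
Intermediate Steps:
(-433892 + 35820)*(-155830 - 231969) = -398072*(-387799) = 154371923528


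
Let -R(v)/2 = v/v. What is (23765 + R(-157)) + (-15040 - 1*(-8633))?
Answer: 17356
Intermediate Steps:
R(v) = -2 (R(v) = -2*v/v = -2*1 = -2)
(23765 + R(-157)) + (-15040 - 1*(-8633)) = (23765 - 2) + (-15040 - 1*(-8633)) = 23763 + (-15040 + 8633) = 23763 - 6407 = 17356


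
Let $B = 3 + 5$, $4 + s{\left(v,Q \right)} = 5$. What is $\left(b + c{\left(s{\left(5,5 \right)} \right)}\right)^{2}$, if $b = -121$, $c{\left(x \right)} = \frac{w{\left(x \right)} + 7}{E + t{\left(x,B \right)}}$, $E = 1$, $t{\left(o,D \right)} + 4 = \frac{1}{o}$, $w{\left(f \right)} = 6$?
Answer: $\frac{65025}{4} \approx 16256.0$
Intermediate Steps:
$s{\left(v,Q \right)} = 1$ ($s{\left(v,Q \right)} = -4 + 5 = 1$)
$B = 8$
$t{\left(o,D \right)} = -4 + \frac{1}{o}$
$c{\left(x \right)} = \frac{13}{-3 + \frac{1}{x}}$ ($c{\left(x \right)} = \frac{6 + 7}{1 - \left(4 - \frac{1}{x}\right)} = \frac{13}{-3 + \frac{1}{x}}$)
$\left(b + c{\left(s{\left(5,5 \right)} \right)}\right)^{2} = \left(-121 - \frac{13}{-1 + 3 \cdot 1}\right)^{2} = \left(-121 - \frac{13}{-1 + 3}\right)^{2} = \left(-121 - \frac{13}{2}\right)^{2} = \left(- \frac{255}{2}\right)^{2} = \frac{65025}{4}$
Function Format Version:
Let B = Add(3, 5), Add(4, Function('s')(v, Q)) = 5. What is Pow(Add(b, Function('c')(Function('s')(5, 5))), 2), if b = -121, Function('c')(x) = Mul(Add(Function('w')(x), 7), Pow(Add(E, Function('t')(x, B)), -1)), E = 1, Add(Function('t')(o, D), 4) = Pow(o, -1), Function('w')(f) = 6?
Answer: Rational(65025, 4) ≈ 16256.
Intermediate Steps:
Function('s')(v, Q) = 1 (Function('s')(v, Q) = Add(-4, 5) = 1)
B = 8
Function('t')(o, D) = Add(-4, Pow(o, -1))
Function('c')(x) = Mul(13, Pow(Add(-3, Pow(x, -1)), -1)) (Function('c')(x) = Mul(Add(6, 7), Pow(Add(1, Add(-4, Pow(x, -1))), -1)) = Mul(13, Pow(Add(-3, Pow(x, -1)), -1)))
Pow(Add(b, Function('c')(Function('s')(5, 5))), 2) = Pow(Add(-121, Mul(-13, 1, Pow(Add(-1, Mul(3, 1)), -1))), 2) = Pow(Add(-121, Mul(-13, 1, Pow(Add(-1, 3), -1))), 2) = Pow(Add(-121, Mul(-13, 1, Pow(2, -1))), 2) = Pow(Add(-121, Mul(-13, 1, Rational(1, 2))), 2) = Pow(Add(-121, Rational(-13, 2)), 2) = Pow(Rational(-255, 2), 2) = Rational(65025, 4)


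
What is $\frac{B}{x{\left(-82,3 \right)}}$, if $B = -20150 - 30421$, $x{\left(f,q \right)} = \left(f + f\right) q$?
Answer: $\frac{16857}{164} \approx 102.79$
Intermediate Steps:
$x{\left(f,q \right)} = 2 f q$
$B = -50571$ ($B = -20150 - 30421 = -50571$)
$\frac{B}{x{\left(-82,3 \right)}} = - \frac{50571}{2 \left(-82\right) 3} = - \frac{50571}{-492} = \left(-50571\right) \left(- \frac{1}{492}\right) = \frac{16857}{164}$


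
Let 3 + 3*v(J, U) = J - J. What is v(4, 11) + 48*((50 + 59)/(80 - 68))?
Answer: 435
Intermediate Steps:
v(J, U) = -1 (v(J, U) = -1 + (J - J)/3 = -1 + (1/3)*0 = -1 + 0 = -1)
v(4, 11) + 48*((50 + 59)/(80 - 68)) = -1 + 48*((50 + 59)/(80 - 68)) = -1 + 48*(109/12) = -1 + 436 = 435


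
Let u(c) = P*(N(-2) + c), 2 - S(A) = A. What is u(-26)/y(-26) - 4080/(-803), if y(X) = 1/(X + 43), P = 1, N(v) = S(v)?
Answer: -296242/803 ≈ -368.92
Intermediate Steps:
S(A) = 2 - A
N(v) = 2 - v
u(c) = 4 + c (u(c) = 1*((2 - 1*(-2)) + c) = 1*((2 + 2) + c) = 1*(4 + c) = 4 + c)
y(X) = 1/(43 + X)
u(-26)/y(-26) - 4080/(-803) = (4 - 26)/(1/(43 - 26)) - 4080/(-803) = -22/(1/17) - 4080*(-1/803) = -22/1/17 + 4080/803 = -22*17 + 4080/803 = -374 + 4080/803 = -296242/803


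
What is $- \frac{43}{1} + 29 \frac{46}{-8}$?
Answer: $- \frac{839}{4} \approx -209.75$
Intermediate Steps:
$- \frac{43}{1} + 29 \frac{46}{-8} = \left(-43\right) 1 + 29 \cdot 46 \left(- \frac{1}{8}\right) = -43 + 29 \left(- \frac{23}{4}\right) = -43 - \frac{667}{4} = - \frac{839}{4}$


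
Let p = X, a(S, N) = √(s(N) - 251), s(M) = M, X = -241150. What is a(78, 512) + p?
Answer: -241150 + 3*√29 ≈ -2.4113e+5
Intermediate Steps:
a(S, N) = √(-251 + N) (a(S, N) = √(N - 251) = √(-251 + N))
p = -241150
a(78, 512) + p = √(-251 + 512) - 241150 = √261 - 241150 = 3*√29 - 241150 = -241150 + 3*√29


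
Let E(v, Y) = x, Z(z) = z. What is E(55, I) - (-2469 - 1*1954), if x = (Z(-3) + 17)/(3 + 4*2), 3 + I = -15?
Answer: 48667/11 ≈ 4424.3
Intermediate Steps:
I = -18 (I = -3 - 15 = -18)
x = 14/11 (x = (-3 + 17)/(3 + 4*2) = 14/(3 + 8) = 14/11 ≈ 1.2727)
E(v, Y) = 14/11
E(55, I) - (-2469 - 1*1954) = 14/11 - (-2469 - 1*1954) = 14/11 - (-2469 - 1954) = 14/11 - 1*(-4423) = 14/11 + 4423 = 48667/11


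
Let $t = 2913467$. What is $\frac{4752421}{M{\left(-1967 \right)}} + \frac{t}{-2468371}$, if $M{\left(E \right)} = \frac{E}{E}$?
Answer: $\frac{11730735262724}{2468371} \approx 4.7524 \cdot 10^{6}$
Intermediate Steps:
$M{\left(E \right)} = 1$
$\frac{4752421}{M{\left(-1967 \right)}} + \frac{t}{-2468371} = \frac{4752421}{1} + \frac{2913467}{-2468371} = 4752421 \cdot 1 + 2913467 \left(- \frac{1}{2468371}\right) = 4752421 - \frac{2913467}{2468371} = \frac{11730735262724}{2468371}$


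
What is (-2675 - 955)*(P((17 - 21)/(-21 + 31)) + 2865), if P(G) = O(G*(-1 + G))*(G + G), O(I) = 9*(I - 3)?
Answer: -261593046/25 ≈ -1.0464e+7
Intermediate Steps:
O(I) = -27 + 9*I (O(I) = 9*(-3 + I) = -27 + 9*I)
P(G) = 2*G*(-27 + 9*G*(-1 + G)) (P(G) = (-27 + 9*(G*(-1 + G)))*(G + G) = (-27 + 9*G*(-1 + G))*(2*G) = 2*G*(-27 + 9*G*(-1 + G)))
(-2675 - 955)*(P((17 - 21)/(-21 + 31)) + 2865) = (-2675 - 955)*(18*((17 - 21)/(-21 + 31))*(-3 + ((17 - 21)/(-21 + 31))*(-1 + (17 - 21)/(-21 + 31))) + 2865) = -3630*(18*(-4/10)*(-3 + (-4/10)*(-1 - 4/10)) + 2865) = -3630*(18*(-4*1/10)*(-3 + (-4*1/10)*(-1 - 4*1/10)) + 2865) = -3630*(18*(-2/5)*(-3 - 2*(-1 - 2/5)/5) + 2865) = -3630*(18*(-2/5)*(-3 - 2/5*(-7/5)) + 2865) = -3630*(18*(-2/5)*(-3 + 14/25) + 2865) = -3630*(18*(-2/5)*(-61/25) + 2865) = -3630*(2196/125 + 2865) = -3630*360321/125 = -261593046/25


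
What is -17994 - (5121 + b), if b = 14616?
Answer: -37731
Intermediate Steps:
-17994 - (5121 + b) = -17994 - (5121 + 14616) = -17994 - 1*19737 = -17994 - 19737 = -37731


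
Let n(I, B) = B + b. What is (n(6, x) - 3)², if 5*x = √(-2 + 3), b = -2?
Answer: 576/25 ≈ 23.040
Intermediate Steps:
x = ⅕ (x = √(-2 + 3)/5 = √1/5 = (⅕)*1 = ⅕ ≈ 0.20000)
n(I, B) = -2 + B (n(I, B) = B - 2 = -2 + B)
(n(6, x) - 3)² = ((-2 + ⅕) - 3)² = (-9/5 - 3)² = (-24/5)² = 576/25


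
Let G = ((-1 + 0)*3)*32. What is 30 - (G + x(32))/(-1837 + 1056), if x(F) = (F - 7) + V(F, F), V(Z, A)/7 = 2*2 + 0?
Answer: 23387/781 ≈ 29.945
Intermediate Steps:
V(Z, A) = 28 (V(Z, A) = 7*(2*2 + 0) = 7*(4 + 0) = 7*4 = 28)
x(F) = 21 + F (x(F) = (F - 7) + 28 = (-7 + F) + 28 = 21 + F)
G = -96 (G = -1*3*32 = -3*32 = -96)
30 - (G + x(32))/(-1837 + 1056) = 30 - (-96 + (21 + 32))/(-1837 + 1056) = 30 - (-96 + 53)/(-781) = 30 - (-43)*(-1)/781 = 30 - 1*43/781 = 30 - 43/781 = 23387/781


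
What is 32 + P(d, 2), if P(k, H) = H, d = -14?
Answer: 34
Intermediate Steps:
32 + P(d, 2) = 32 + 2 = 34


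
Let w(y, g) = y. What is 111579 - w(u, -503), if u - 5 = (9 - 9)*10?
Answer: 111574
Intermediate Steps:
u = 5 (u = 5 + (9 - 9)*10 = 5 + 0*10 = 5 + 0 = 5)
111579 - w(u, -503) = 111579 - 1*5 = 111579 - 5 = 111574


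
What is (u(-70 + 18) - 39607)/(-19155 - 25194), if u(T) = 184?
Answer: 13141/14783 ≈ 0.88893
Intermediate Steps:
(u(-70 + 18) - 39607)/(-19155 - 25194) = (184 - 39607)/(-19155 - 25194) = -39423/(-44349) = -39423*(-1/44349) = 13141/14783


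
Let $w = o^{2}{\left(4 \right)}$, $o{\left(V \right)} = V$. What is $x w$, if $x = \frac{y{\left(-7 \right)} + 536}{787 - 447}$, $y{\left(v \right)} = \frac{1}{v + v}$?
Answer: $\frac{15006}{595} \approx 25.22$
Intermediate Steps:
$y{\left(v \right)} = \frac{1}{2 v}$
$x = \frac{7503}{4760}$ ($x = \frac{\frac{1}{2 \left(-7\right)} + 536}{787 - 447} = \frac{\frac{1}{2} \left(- \frac{1}{7}\right) + 536}{340} = \left(- \frac{1}{14} + 536\right) \frac{1}{340} = \frac{7503}{14} \cdot \frac{1}{340} = \frac{7503}{4760} \approx 1.5763$)
$w = 16$ ($w = 4^{2} = 16$)
$x w = \frac{7503}{4760} \cdot 16 = \frac{15006}{595}$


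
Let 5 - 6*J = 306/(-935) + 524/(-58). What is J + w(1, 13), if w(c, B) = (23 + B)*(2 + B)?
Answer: 5190707/9570 ≈ 542.39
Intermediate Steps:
w(c, B) = (2 + B)*(23 + B)
J = 22907/9570 (J = 5/6 - (306/(-935) + 524/(-58))/6 = 5/6 - (306*(-1/935) + 524*(-1/58))/6 = 5/6 - (-18/55 - 262/29)/6 = 5/6 - 1/6*(-14932/1595) = 5/6 + 7466/4785 = 22907/9570 ≈ 2.3936)
J + w(1, 13) = 22907/9570 + (46 + 13**2 + 25*13) = 22907/9570 + (46 + 169 + 325) = 22907/9570 + 540 = 5190707/9570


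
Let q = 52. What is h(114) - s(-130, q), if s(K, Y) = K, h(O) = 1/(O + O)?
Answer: 29641/228 ≈ 130.00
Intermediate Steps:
h(O) = 1/(2*O)
h(114) - s(-130, q) = (½)/114 - 1*(-130) = (½)*(1/114) + 130 = 1/228 + 130 = 29641/228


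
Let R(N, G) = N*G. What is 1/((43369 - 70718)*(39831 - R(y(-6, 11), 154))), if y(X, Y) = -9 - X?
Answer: -1/1101973257 ≈ -9.0746e-10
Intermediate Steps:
R(N, G) = G*N
1/((43369 - 70718)*(39831 - R(y(-6, 11), 154))) = 1/((43369 - 70718)*(39831 - 154*(-9 - 1*(-6)))) = 1/((-27349)*(39831 - 154*(-9 + 6))) = -1/(27349*(39831 - 154*(-3))) = -1/(27349*(39831 - 1*(-462))) = -1/(27349*(39831 + 462)) = -1/27349/40293 = -1/27349*1/40293 = -1/1101973257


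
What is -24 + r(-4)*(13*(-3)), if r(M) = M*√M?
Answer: -24 + 312*I ≈ -24.0 + 312.0*I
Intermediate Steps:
r(M) = M^(3/2)
-24 + r(-4)*(13*(-3)) = -24 + (-4)^(3/2)*(13*(-3)) = -24 - 8*I*(-39) = -24 + 312*I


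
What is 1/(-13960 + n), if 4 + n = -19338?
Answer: -1/33302 ≈ -3.0028e-5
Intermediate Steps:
n = -19342 (n = -4 - 19338 = -19342)
1/(-13960 + n) = 1/(-13960 - 19342) = 1/(-33302) = -1/33302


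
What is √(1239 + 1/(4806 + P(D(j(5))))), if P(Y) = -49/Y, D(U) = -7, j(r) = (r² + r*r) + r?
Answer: 2*√7175350351/4813 ≈ 35.199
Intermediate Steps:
j(r) = r + 2*r² (j(r) = (r² + r²) + r = 2*r² + r = r + 2*r²)
√(1239 + 1/(4806 + P(D(j(5))))) = √(1239 + 1/(4806 - 49/(-7))) = √(1239 + 1/(4806 - 49*(-⅐))) = √(1239 + 1/(4806 + 7)) = √(1239 + 1/4813) = √(5963308/4813) = 2*√7175350351/4813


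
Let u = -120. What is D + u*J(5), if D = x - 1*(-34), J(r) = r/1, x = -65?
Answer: -631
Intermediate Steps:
J(r) = r (J(r) = r*1 = r)
D = -31 (D = -65 - 1*(-34) = -65 + 34 = -31)
D + u*J(5) = -31 - 120*5 = -31 - 600 = -631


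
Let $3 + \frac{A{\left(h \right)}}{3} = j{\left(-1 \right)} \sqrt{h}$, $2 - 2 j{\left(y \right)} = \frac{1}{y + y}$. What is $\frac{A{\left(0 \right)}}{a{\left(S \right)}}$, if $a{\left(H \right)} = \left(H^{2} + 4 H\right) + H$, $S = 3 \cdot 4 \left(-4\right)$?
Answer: $- \frac{3}{688} \approx -0.0043605$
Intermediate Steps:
$j{\left(y \right)} = 1 - \frac{1}{4 y}$ ($j{\left(y \right)} = 1 - \frac{1}{2 \left(y + y\right)} = 1 - \frac{1}{2 \cdot 2 y} = 1 - \frac{\frac{1}{2} \frac{1}{y}}{2} = 1 - \frac{1}{4 y}$)
$S = -48$ ($S = 12 \left(-4\right) = -48$)
$a{\left(H \right)} = H^{2} + 5 H$
$A{\left(h \right)} = -9 + \frac{15 \sqrt{h}}{4}$ ($A{\left(h \right)} = -9 + 3 \frac{- \frac{1}{4} - 1}{-1} \sqrt{h} = -9 + 3 \left(-1\right) \left(- \frac{5}{4}\right) \sqrt{h} = -9 + 3 \frac{5 \sqrt{h}}{4} = -9 + \frac{15 \sqrt{h}}{4}$)
$\frac{A{\left(0 \right)}}{a{\left(S \right)}} = \frac{-9 + \frac{15 \sqrt{0}}{4}}{\left(-48\right) \left(5 - 48\right)} = \frac{-9 + \frac{15}{4} \cdot 0}{\left(-48\right) \left(-43\right)} = \frac{-9 + 0}{2064} = \left(-9\right) \frac{1}{2064} = - \frac{3}{688}$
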